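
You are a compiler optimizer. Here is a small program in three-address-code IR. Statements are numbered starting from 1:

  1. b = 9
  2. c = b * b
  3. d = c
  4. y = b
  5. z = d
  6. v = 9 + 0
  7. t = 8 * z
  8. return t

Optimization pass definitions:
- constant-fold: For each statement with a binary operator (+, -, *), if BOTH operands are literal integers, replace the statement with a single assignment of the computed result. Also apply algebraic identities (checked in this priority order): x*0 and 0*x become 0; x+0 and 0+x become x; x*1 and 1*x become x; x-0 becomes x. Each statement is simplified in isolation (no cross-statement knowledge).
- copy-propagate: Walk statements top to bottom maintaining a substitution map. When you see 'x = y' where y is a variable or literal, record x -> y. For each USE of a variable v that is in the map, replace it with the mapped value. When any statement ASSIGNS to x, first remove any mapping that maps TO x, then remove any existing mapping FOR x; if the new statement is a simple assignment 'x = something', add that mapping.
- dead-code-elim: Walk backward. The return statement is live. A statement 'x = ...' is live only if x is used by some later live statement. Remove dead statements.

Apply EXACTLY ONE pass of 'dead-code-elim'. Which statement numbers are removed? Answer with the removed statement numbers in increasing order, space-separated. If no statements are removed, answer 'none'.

Backward liveness scan:
Stmt 1 'b = 9': KEEP (b is live); live-in = []
Stmt 2 'c = b * b': KEEP (c is live); live-in = ['b']
Stmt 3 'd = c': KEEP (d is live); live-in = ['c']
Stmt 4 'y = b': DEAD (y not in live set ['d'])
Stmt 5 'z = d': KEEP (z is live); live-in = ['d']
Stmt 6 'v = 9 + 0': DEAD (v not in live set ['z'])
Stmt 7 't = 8 * z': KEEP (t is live); live-in = ['z']
Stmt 8 'return t': KEEP (return); live-in = ['t']
Removed statement numbers: [4, 6]
Surviving IR:
  b = 9
  c = b * b
  d = c
  z = d
  t = 8 * z
  return t

Answer: 4 6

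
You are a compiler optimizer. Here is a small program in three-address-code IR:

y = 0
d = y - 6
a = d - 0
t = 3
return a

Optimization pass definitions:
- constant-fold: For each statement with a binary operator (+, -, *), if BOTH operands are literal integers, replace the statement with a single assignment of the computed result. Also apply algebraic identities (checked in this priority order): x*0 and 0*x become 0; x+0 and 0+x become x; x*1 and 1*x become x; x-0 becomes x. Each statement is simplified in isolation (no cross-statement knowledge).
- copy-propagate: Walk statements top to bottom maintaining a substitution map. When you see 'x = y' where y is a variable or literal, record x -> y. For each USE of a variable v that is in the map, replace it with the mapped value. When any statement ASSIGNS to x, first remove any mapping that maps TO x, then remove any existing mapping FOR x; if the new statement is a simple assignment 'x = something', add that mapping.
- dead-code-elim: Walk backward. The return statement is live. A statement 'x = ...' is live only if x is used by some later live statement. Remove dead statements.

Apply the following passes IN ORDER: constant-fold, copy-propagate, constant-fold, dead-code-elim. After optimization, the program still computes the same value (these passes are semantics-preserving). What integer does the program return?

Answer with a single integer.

Initial IR:
  y = 0
  d = y - 6
  a = d - 0
  t = 3
  return a
After constant-fold (5 stmts):
  y = 0
  d = y - 6
  a = d
  t = 3
  return a
After copy-propagate (5 stmts):
  y = 0
  d = 0 - 6
  a = d
  t = 3
  return d
After constant-fold (5 stmts):
  y = 0
  d = -6
  a = d
  t = 3
  return d
After dead-code-elim (2 stmts):
  d = -6
  return d
Evaluate:
  y = 0  =>  y = 0
  d = y - 6  =>  d = -6
  a = d - 0  =>  a = -6
  t = 3  =>  t = 3
  return a = -6

Answer: -6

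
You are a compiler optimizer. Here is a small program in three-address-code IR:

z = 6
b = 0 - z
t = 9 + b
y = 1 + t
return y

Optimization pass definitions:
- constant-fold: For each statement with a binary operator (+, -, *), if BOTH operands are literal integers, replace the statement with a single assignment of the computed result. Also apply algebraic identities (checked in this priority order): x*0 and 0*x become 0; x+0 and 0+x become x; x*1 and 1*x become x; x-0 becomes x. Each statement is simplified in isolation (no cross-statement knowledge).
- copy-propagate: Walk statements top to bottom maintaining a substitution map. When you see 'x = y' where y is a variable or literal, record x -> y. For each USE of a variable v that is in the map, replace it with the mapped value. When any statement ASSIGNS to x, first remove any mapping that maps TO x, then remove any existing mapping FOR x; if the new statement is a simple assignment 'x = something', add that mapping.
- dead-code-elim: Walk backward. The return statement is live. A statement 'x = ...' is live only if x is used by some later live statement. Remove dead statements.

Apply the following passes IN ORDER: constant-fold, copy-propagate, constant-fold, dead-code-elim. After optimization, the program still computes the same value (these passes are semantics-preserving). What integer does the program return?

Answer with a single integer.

Answer: 4

Derivation:
Initial IR:
  z = 6
  b = 0 - z
  t = 9 + b
  y = 1 + t
  return y
After constant-fold (5 stmts):
  z = 6
  b = 0 - z
  t = 9 + b
  y = 1 + t
  return y
After copy-propagate (5 stmts):
  z = 6
  b = 0 - 6
  t = 9 + b
  y = 1 + t
  return y
After constant-fold (5 stmts):
  z = 6
  b = -6
  t = 9 + b
  y = 1 + t
  return y
After dead-code-elim (4 stmts):
  b = -6
  t = 9 + b
  y = 1 + t
  return y
Evaluate:
  z = 6  =>  z = 6
  b = 0 - z  =>  b = -6
  t = 9 + b  =>  t = 3
  y = 1 + t  =>  y = 4
  return y = 4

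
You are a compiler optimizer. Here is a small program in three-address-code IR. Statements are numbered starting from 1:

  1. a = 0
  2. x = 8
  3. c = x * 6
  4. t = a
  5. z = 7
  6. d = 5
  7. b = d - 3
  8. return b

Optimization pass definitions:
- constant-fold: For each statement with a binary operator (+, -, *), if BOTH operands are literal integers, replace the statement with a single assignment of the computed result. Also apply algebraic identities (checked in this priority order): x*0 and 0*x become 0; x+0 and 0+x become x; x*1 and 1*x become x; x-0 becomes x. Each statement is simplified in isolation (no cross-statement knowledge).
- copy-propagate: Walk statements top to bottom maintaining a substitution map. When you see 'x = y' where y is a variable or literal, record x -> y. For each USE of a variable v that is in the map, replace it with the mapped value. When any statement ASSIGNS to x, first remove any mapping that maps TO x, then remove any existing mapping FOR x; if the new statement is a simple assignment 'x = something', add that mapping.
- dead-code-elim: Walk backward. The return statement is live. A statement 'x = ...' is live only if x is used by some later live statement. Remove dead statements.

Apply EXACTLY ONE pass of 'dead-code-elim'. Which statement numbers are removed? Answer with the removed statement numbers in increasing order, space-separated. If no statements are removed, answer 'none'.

Backward liveness scan:
Stmt 1 'a = 0': DEAD (a not in live set [])
Stmt 2 'x = 8': DEAD (x not in live set [])
Stmt 3 'c = x * 6': DEAD (c not in live set [])
Stmt 4 't = a': DEAD (t not in live set [])
Stmt 5 'z = 7': DEAD (z not in live set [])
Stmt 6 'd = 5': KEEP (d is live); live-in = []
Stmt 7 'b = d - 3': KEEP (b is live); live-in = ['d']
Stmt 8 'return b': KEEP (return); live-in = ['b']
Removed statement numbers: [1, 2, 3, 4, 5]
Surviving IR:
  d = 5
  b = d - 3
  return b

Answer: 1 2 3 4 5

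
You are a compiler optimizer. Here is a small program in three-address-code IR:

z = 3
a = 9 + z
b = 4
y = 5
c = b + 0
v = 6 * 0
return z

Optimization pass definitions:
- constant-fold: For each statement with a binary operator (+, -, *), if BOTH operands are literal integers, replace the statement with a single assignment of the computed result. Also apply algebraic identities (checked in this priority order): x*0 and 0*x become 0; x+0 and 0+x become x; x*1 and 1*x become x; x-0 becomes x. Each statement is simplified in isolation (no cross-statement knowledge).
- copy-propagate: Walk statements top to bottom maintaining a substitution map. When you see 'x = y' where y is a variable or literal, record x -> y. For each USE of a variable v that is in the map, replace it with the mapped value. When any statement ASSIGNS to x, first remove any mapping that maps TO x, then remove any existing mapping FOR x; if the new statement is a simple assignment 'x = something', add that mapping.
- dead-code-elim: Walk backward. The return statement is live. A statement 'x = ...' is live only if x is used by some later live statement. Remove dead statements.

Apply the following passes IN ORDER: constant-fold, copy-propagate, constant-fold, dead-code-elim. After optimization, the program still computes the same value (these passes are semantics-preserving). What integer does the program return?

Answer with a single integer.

Initial IR:
  z = 3
  a = 9 + z
  b = 4
  y = 5
  c = b + 0
  v = 6 * 0
  return z
After constant-fold (7 stmts):
  z = 3
  a = 9 + z
  b = 4
  y = 5
  c = b
  v = 0
  return z
After copy-propagate (7 stmts):
  z = 3
  a = 9 + 3
  b = 4
  y = 5
  c = 4
  v = 0
  return 3
After constant-fold (7 stmts):
  z = 3
  a = 12
  b = 4
  y = 5
  c = 4
  v = 0
  return 3
After dead-code-elim (1 stmts):
  return 3
Evaluate:
  z = 3  =>  z = 3
  a = 9 + z  =>  a = 12
  b = 4  =>  b = 4
  y = 5  =>  y = 5
  c = b + 0  =>  c = 4
  v = 6 * 0  =>  v = 0
  return z = 3

Answer: 3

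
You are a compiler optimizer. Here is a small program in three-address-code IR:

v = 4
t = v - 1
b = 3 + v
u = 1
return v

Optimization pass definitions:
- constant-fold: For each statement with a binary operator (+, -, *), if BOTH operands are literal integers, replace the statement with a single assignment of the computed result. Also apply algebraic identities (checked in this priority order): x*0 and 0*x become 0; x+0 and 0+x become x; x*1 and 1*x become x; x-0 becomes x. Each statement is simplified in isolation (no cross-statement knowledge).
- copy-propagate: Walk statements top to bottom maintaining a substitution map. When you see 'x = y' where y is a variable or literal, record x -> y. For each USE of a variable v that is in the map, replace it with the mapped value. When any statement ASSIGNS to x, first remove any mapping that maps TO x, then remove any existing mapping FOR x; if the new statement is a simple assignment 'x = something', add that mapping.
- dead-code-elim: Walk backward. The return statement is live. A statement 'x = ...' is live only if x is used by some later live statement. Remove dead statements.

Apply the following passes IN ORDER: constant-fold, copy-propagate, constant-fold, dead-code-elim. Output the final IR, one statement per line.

Answer: return 4

Derivation:
Initial IR:
  v = 4
  t = v - 1
  b = 3 + v
  u = 1
  return v
After constant-fold (5 stmts):
  v = 4
  t = v - 1
  b = 3 + v
  u = 1
  return v
After copy-propagate (5 stmts):
  v = 4
  t = 4 - 1
  b = 3 + 4
  u = 1
  return 4
After constant-fold (5 stmts):
  v = 4
  t = 3
  b = 7
  u = 1
  return 4
After dead-code-elim (1 stmts):
  return 4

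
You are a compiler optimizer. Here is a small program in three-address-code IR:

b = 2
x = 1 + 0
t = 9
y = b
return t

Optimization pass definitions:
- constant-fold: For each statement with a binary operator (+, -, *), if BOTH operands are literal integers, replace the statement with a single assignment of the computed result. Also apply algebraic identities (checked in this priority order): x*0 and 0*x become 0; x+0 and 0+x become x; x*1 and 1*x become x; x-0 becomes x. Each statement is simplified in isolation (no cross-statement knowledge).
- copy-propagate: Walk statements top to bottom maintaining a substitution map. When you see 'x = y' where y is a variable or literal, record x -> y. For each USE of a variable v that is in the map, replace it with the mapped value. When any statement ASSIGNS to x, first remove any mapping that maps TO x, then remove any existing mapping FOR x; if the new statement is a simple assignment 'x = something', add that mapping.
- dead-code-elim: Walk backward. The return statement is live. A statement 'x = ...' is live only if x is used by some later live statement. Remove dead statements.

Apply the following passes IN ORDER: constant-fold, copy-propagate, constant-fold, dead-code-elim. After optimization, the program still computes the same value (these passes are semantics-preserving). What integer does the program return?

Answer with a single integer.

Initial IR:
  b = 2
  x = 1 + 0
  t = 9
  y = b
  return t
After constant-fold (5 stmts):
  b = 2
  x = 1
  t = 9
  y = b
  return t
After copy-propagate (5 stmts):
  b = 2
  x = 1
  t = 9
  y = 2
  return 9
After constant-fold (5 stmts):
  b = 2
  x = 1
  t = 9
  y = 2
  return 9
After dead-code-elim (1 stmts):
  return 9
Evaluate:
  b = 2  =>  b = 2
  x = 1 + 0  =>  x = 1
  t = 9  =>  t = 9
  y = b  =>  y = 2
  return t = 9

Answer: 9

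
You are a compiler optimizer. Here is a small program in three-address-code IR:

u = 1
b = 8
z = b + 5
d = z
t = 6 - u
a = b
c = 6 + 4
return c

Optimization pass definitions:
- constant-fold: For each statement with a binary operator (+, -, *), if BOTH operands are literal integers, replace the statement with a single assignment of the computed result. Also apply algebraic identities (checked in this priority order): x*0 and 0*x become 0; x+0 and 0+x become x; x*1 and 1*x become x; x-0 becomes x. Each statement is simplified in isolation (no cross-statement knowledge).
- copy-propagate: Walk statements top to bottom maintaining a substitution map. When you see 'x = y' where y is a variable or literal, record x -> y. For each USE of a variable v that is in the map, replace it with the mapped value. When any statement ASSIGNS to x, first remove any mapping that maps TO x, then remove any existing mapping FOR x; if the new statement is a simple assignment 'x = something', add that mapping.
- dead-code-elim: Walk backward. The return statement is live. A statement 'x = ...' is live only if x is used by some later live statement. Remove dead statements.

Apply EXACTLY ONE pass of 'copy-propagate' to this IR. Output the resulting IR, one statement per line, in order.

Answer: u = 1
b = 8
z = 8 + 5
d = z
t = 6 - 1
a = 8
c = 6 + 4
return c

Derivation:
Applying copy-propagate statement-by-statement:
  [1] u = 1  (unchanged)
  [2] b = 8  (unchanged)
  [3] z = b + 5  -> z = 8 + 5
  [4] d = z  (unchanged)
  [5] t = 6 - u  -> t = 6 - 1
  [6] a = b  -> a = 8
  [7] c = 6 + 4  (unchanged)
  [8] return c  (unchanged)
Result (8 stmts):
  u = 1
  b = 8
  z = 8 + 5
  d = z
  t = 6 - 1
  a = 8
  c = 6 + 4
  return c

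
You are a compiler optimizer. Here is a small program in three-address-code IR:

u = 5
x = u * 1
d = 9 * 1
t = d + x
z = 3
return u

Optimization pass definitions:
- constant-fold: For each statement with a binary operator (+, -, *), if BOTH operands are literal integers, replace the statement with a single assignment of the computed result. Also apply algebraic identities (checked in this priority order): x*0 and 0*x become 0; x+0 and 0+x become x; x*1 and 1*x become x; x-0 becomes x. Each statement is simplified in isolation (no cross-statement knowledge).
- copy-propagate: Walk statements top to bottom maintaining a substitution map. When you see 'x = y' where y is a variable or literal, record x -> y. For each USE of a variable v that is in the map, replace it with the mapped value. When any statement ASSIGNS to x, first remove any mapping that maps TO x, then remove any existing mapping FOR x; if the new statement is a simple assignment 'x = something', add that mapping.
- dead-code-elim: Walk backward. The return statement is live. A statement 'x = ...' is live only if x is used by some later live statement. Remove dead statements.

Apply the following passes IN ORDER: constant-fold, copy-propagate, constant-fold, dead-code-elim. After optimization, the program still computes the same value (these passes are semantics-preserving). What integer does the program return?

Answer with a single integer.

Initial IR:
  u = 5
  x = u * 1
  d = 9 * 1
  t = d + x
  z = 3
  return u
After constant-fold (6 stmts):
  u = 5
  x = u
  d = 9
  t = d + x
  z = 3
  return u
After copy-propagate (6 stmts):
  u = 5
  x = 5
  d = 9
  t = 9 + 5
  z = 3
  return 5
After constant-fold (6 stmts):
  u = 5
  x = 5
  d = 9
  t = 14
  z = 3
  return 5
After dead-code-elim (1 stmts):
  return 5
Evaluate:
  u = 5  =>  u = 5
  x = u * 1  =>  x = 5
  d = 9 * 1  =>  d = 9
  t = d + x  =>  t = 14
  z = 3  =>  z = 3
  return u = 5

Answer: 5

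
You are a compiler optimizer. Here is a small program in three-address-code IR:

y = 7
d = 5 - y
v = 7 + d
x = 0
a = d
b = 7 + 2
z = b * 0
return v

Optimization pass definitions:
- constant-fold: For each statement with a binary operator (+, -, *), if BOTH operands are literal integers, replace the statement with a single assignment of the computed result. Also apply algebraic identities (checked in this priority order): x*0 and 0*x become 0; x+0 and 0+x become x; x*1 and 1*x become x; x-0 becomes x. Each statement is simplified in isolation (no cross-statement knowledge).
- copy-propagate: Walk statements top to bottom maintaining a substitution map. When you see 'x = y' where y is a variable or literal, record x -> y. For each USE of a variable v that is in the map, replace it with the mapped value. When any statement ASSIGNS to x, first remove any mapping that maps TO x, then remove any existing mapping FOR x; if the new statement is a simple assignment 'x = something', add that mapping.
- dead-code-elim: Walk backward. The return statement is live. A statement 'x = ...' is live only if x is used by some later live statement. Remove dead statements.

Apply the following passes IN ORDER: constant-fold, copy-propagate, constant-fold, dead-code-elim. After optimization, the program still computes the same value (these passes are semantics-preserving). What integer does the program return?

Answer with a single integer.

Answer: 5

Derivation:
Initial IR:
  y = 7
  d = 5 - y
  v = 7 + d
  x = 0
  a = d
  b = 7 + 2
  z = b * 0
  return v
After constant-fold (8 stmts):
  y = 7
  d = 5 - y
  v = 7 + d
  x = 0
  a = d
  b = 9
  z = 0
  return v
After copy-propagate (8 stmts):
  y = 7
  d = 5 - 7
  v = 7 + d
  x = 0
  a = d
  b = 9
  z = 0
  return v
After constant-fold (8 stmts):
  y = 7
  d = -2
  v = 7 + d
  x = 0
  a = d
  b = 9
  z = 0
  return v
After dead-code-elim (3 stmts):
  d = -2
  v = 7 + d
  return v
Evaluate:
  y = 7  =>  y = 7
  d = 5 - y  =>  d = -2
  v = 7 + d  =>  v = 5
  x = 0  =>  x = 0
  a = d  =>  a = -2
  b = 7 + 2  =>  b = 9
  z = b * 0  =>  z = 0
  return v = 5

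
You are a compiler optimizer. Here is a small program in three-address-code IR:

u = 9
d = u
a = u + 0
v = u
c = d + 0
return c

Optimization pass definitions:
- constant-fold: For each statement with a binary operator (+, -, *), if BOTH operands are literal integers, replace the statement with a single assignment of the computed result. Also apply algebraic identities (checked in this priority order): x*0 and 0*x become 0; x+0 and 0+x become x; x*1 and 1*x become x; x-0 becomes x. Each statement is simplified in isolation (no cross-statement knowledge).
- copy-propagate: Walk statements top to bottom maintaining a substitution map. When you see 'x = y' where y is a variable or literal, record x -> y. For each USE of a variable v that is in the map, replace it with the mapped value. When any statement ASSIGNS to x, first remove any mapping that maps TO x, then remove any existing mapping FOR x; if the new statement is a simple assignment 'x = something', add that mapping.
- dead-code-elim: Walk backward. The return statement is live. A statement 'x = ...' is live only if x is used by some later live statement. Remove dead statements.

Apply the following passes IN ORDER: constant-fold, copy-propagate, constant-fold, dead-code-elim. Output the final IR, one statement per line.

Answer: return 9

Derivation:
Initial IR:
  u = 9
  d = u
  a = u + 0
  v = u
  c = d + 0
  return c
After constant-fold (6 stmts):
  u = 9
  d = u
  a = u
  v = u
  c = d
  return c
After copy-propagate (6 stmts):
  u = 9
  d = 9
  a = 9
  v = 9
  c = 9
  return 9
After constant-fold (6 stmts):
  u = 9
  d = 9
  a = 9
  v = 9
  c = 9
  return 9
After dead-code-elim (1 stmts):
  return 9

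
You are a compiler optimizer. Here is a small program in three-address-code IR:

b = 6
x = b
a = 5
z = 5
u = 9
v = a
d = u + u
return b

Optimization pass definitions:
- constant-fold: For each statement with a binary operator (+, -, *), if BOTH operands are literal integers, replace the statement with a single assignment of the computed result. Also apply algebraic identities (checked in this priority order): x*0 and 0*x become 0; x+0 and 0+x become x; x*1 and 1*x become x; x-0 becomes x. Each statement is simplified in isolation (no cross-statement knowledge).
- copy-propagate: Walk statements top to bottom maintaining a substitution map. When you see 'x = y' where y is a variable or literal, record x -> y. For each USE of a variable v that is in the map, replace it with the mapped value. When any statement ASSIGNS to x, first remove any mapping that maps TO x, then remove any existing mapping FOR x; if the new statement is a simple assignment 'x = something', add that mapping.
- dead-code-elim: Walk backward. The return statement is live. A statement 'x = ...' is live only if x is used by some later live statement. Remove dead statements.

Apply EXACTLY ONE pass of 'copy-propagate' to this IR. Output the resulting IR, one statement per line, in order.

Answer: b = 6
x = 6
a = 5
z = 5
u = 9
v = 5
d = 9 + 9
return 6

Derivation:
Applying copy-propagate statement-by-statement:
  [1] b = 6  (unchanged)
  [2] x = b  -> x = 6
  [3] a = 5  (unchanged)
  [4] z = 5  (unchanged)
  [5] u = 9  (unchanged)
  [6] v = a  -> v = 5
  [7] d = u + u  -> d = 9 + 9
  [8] return b  -> return 6
Result (8 stmts):
  b = 6
  x = 6
  a = 5
  z = 5
  u = 9
  v = 5
  d = 9 + 9
  return 6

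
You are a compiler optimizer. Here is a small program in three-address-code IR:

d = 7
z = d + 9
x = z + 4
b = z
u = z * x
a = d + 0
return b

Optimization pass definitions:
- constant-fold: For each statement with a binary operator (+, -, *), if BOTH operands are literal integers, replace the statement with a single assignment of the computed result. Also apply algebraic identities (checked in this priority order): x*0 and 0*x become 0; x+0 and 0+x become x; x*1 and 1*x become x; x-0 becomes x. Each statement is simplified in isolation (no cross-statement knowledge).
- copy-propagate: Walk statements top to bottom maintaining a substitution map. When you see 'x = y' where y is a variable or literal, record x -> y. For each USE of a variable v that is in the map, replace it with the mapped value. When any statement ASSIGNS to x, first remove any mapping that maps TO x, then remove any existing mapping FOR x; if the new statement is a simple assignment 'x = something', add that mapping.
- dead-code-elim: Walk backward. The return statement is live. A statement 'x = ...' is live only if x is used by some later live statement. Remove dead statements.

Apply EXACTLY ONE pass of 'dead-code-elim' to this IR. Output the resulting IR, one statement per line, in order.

Answer: d = 7
z = d + 9
b = z
return b

Derivation:
Applying dead-code-elim statement-by-statement:
  [7] return b  -> KEEP (return); live=['b']
  [6] a = d + 0  -> DEAD (a not live)
  [5] u = z * x  -> DEAD (u not live)
  [4] b = z  -> KEEP; live=['z']
  [3] x = z + 4  -> DEAD (x not live)
  [2] z = d + 9  -> KEEP; live=['d']
  [1] d = 7  -> KEEP; live=[]
Result (4 stmts):
  d = 7
  z = d + 9
  b = z
  return b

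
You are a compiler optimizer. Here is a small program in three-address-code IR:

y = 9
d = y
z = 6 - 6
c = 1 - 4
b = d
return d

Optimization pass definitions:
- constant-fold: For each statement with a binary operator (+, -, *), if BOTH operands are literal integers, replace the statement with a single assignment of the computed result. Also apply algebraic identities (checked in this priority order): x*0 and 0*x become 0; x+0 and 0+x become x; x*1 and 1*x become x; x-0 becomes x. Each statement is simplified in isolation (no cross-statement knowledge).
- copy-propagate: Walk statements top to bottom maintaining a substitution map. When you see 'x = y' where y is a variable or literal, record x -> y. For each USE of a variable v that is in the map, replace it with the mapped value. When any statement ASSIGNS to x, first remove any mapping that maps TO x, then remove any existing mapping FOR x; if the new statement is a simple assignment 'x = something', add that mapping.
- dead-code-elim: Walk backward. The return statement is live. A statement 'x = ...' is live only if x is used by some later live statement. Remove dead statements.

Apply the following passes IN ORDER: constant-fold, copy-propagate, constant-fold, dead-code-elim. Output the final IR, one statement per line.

Answer: return 9

Derivation:
Initial IR:
  y = 9
  d = y
  z = 6 - 6
  c = 1 - 4
  b = d
  return d
After constant-fold (6 stmts):
  y = 9
  d = y
  z = 0
  c = -3
  b = d
  return d
After copy-propagate (6 stmts):
  y = 9
  d = 9
  z = 0
  c = -3
  b = 9
  return 9
After constant-fold (6 stmts):
  y = 9
  d = 9
  z = 0
  c = -3
  b = 9
  return 9
After dead-code-elim (1 stmts):
  return 9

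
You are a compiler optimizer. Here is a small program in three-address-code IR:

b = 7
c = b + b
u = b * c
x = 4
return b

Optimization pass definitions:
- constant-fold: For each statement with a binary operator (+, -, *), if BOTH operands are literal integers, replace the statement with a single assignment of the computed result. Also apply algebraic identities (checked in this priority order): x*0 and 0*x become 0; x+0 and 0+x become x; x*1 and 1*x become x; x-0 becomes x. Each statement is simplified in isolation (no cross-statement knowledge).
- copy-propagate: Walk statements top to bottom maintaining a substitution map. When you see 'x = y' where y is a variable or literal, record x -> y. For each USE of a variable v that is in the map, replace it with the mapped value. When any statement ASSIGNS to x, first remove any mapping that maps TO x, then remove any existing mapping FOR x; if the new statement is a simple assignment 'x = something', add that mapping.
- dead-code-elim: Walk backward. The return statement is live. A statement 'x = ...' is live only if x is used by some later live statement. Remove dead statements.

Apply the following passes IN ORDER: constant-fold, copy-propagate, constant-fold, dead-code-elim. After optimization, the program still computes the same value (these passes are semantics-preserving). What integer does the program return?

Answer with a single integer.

Answer: 7

Derivation:
Initial IR:
  b = 7
  c = b + b
  u = b * c
  x = 4
  return b
After constant-fold (5 stmts):
  b = 7
  c = b + b
  u = b * c
  x = 4
  return b
After copy-propagate (5 stmts):
  b = 7
  c = 7 + 7
  u = 7 * c
  x = 4
  return 7
After constant-fold (5 stmts):
  b = 7
  c = 14
  u = 7 * c
  x = 4
  return 7
After dead-code-elim (1 stmts):
  return 7
Evaluate:
  b = 7  =>  b = 7
  c = b + b  =>  c = 14
  u = b * c  =>  u = 98
  x = 4  =>  x = 4
  return b = 7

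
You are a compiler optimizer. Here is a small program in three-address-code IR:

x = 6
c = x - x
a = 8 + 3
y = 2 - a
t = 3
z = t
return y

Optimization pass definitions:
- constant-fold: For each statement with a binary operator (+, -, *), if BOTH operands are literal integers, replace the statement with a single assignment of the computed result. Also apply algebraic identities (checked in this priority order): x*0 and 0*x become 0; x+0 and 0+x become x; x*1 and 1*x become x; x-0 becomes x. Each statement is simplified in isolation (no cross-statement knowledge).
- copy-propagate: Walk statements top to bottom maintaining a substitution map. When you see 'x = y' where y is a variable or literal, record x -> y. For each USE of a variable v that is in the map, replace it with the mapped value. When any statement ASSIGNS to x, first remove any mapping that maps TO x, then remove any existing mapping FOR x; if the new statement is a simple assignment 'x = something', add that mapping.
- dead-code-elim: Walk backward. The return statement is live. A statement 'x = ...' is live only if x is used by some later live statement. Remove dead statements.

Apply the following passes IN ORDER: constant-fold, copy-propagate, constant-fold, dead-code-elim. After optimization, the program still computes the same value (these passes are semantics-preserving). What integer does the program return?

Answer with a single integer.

Answer: -9

Derivation:
Initial IR:
  x = 6
  c = x - x
  a = 8 + 3
  y = 2 - a
  t = 3
  z = t
  return y
After constant-fold (7 stmts):
  x = 6
  c = x - x
  a = 11
  y = 2 - a
  t = 3
  z = t
  return y
After copy-propagate (7 stmts):
  x = 6
  c = 6 - 6
  a = 11
  y = 2 - 11
  t = 3
  z = 3
  return y
After constant-fold (7 stmts):
  x = 6
  c = 0
  a = 11
  y = -9
  t = 3
  z = 3
  return y
After dead-code-elim (2 stmts):
  y = -9
  return y
Evaluate:
  x = 6  =>  x = 6
  c = x - x  =>  c = 0
  a = 8 + 3  =>  a = 11
  y = 2 - a  =>  y = -9
  t = 3  =>  t = 3
  z = t  =>  z = 3
  return y = -9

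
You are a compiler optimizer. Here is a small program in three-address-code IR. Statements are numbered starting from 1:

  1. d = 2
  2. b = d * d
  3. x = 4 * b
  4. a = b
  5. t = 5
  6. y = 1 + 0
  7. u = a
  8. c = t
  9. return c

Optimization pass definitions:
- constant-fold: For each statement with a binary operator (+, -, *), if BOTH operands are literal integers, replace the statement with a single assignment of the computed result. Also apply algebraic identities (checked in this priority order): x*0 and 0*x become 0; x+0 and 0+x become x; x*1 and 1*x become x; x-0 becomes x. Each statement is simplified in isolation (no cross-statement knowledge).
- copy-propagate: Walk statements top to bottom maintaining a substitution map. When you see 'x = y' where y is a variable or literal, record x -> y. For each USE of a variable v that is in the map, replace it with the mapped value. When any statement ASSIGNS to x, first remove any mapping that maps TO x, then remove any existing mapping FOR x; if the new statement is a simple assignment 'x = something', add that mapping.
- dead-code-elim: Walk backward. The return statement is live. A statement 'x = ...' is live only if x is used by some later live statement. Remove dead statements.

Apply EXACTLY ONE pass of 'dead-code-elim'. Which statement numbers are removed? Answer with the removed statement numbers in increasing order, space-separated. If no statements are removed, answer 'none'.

Backward liveness scan:
Stmt 1 'd = 2': DEAD (d not in live set [])
Stmt 2 'b = d * d': DEAD (b not in live set [])
Stmt 3 'x = 4 * b': DEAD (x not in live set [])
Stmt 4 'a = b': DEAD (a not in live set [])
Stmt 5 't = 5': KEEP (t is live); live-in = []
Stmt 6 'y = 1 + 0': DEAD (y not in live set ['t'])
Stmt 7 'u = a': DEAD (u not in live set ['t'])
Stmt 8 'c = t': KEEP (c is live); live-in = ['t']
Stmt 9 'return c': KEEP (return); live-in = ['c']
Removed statement numbers: [1, 2, 3, 4, 6, 7]
Surviving IR:
  t = 5
  c = t
  return c

Answer: 1 2 3 4 6 7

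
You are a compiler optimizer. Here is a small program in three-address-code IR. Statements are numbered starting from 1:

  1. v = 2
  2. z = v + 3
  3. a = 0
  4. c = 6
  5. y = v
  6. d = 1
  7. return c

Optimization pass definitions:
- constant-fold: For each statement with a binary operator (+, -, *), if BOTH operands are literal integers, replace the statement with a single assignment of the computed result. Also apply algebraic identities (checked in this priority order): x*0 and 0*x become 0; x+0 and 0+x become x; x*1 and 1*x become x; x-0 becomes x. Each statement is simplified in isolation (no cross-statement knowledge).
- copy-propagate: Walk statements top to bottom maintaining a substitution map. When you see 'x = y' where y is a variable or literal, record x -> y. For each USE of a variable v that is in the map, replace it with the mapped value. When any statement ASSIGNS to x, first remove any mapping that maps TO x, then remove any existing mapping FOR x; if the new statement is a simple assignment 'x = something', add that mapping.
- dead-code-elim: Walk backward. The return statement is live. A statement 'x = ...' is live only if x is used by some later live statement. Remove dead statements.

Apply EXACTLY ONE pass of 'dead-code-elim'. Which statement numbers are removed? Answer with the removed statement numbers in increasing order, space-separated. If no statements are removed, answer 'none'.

Backward liveness scan:
Stmt 1 'v = 2': DEAD (v not in live set [])
Stmt 2 'z = v + 3': DEAD (z not in live set [])
Stmt 3 'a = 0': DEAD (a not in live set [])
Stmt 4 'c = 6': KEEP (c is live); live-in = []
Stmt 5 'y = v': DEAD (y not in live set ['c'])
Stmt 6 'd = 1': DEAD (d not in live set ['c'])
Stmt 7 'return c': KEEP (return); live-in = ['c']
Removed statement numbers: [1, 2, 3, 5, 6]
Surviving IR:
  c = 6
  return c

Answer: 1 2 3 5 6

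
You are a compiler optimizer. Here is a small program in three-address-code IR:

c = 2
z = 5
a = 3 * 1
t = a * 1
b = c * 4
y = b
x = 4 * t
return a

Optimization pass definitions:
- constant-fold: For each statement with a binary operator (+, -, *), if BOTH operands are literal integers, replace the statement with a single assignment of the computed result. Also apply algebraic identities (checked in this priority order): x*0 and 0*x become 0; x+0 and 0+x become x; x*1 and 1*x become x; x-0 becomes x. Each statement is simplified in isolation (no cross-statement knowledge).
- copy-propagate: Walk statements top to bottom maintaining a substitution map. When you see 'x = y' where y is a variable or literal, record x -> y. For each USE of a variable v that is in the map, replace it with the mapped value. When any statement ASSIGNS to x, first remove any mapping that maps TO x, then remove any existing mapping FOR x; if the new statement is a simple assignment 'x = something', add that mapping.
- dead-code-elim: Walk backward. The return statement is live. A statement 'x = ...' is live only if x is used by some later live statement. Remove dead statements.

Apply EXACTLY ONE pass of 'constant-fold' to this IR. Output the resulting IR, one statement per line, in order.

Answer: c = 2
z = 5
a = 3
t = a
b = c * 4
y = b
x = 4 * t
return a

Derivation:
Applying constant-fold statement-by-statement:
  [1] c = 2  (unchanged)
  [2] z = 5  (unchanged)
  [3] a = 3 * 1  -> a = 3
  [4] t = a * 1  -> t = a
  [5] b = c * 4  (unchanged)
  [6] y = b  (unchanged)
  [7] x = 4 * t  (unchanged)
  [8] return a  (unchanged)
Result (8 stmts):
  c = 2
  z = 5
  a = 3
  t = a
  b = c * 4
  y = b
  x = 4 * t
  return a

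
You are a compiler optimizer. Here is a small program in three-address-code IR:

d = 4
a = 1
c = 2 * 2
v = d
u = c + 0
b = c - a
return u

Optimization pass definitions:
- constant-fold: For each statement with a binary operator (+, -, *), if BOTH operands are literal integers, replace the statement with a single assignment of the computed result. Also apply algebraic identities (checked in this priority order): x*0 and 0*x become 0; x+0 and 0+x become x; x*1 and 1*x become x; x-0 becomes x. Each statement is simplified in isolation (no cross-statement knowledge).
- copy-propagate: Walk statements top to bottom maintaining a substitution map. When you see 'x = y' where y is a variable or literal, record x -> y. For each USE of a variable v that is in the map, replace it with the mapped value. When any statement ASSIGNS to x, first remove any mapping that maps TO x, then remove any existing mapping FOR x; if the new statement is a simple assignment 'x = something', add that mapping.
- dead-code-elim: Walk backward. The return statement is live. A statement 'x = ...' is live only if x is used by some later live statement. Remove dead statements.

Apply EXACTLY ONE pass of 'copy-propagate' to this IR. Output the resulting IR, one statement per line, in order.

Answer: d = 4
a = 1
c = 2 * 2
v = 4
u = c + 0
b = c - 1
return u

Derivation:
Applying copy-propagate statement-by-statement:
  [1] d = 4  (unchanged)
  [2] a = 1  (unchanged)
  [3] c = 2 * 2  (unchanged)
  [4] v = d  -> v = 4
  [5] u = c + 0  (unchanged)
  [6] b = c - a  -> b = c - 1
  [7] return u  (unchanged)
Result (7 stmts):
  d = 4
  a = 1
  c = 2 * 2
  v = 4
  u = c + 0
  b = c - 1
  return u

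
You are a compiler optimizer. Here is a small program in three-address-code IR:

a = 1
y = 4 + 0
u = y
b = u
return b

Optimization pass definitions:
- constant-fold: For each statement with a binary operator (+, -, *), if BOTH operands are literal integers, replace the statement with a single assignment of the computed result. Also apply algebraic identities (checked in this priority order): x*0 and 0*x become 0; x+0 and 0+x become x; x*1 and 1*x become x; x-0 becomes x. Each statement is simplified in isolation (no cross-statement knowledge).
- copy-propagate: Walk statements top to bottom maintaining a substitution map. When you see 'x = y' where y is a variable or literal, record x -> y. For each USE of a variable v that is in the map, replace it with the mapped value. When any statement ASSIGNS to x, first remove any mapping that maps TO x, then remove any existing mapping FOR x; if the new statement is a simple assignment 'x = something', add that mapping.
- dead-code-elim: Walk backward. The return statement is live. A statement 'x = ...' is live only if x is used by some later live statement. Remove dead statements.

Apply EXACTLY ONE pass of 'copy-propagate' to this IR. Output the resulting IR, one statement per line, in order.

Answer: a = 1
y = 4 + 0
u = y
b = y
return y

Derivation:
Applying copy-propagate statement-by-statement:
  [1] a = 1  (unchanged)
  [2] y = 4 + 0  (unchanged)
  [3] u = y  (unchanged)
  [4] b = u  -> b = y
  [5] return b  -> return y
Result (5 stmts):
  a = 1
  y = 4 + 0
  u = y
  b = y
  return y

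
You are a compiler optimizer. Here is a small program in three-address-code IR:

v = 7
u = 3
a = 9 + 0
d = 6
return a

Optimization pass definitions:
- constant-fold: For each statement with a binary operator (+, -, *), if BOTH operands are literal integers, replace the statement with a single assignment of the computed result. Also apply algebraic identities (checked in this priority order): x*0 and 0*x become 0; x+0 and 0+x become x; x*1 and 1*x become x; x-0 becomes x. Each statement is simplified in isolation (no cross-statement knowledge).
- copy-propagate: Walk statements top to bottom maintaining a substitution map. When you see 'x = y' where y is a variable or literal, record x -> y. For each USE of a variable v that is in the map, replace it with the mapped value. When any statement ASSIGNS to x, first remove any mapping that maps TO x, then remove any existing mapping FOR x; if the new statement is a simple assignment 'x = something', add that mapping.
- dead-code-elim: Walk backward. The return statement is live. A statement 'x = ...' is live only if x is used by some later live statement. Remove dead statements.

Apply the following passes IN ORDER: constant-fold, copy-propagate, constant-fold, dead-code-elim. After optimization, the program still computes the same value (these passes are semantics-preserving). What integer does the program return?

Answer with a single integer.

Answer: 9

Derivation:
Initial IR:
  v = 7
  u = 3
  a = 9 + 0
  d = 6
  return a
After constant-fold (5 stmts):
  v = 7
  u = 3
  a = 9
  d = 6
  return a
After copy-propagate (5 stmts):
  v = 7
  u = 3
  a = 9
  d = 6
  return 9
After constant-fold (5 stmts):
  v = 7
  u = 3
  a = 9
  d = 6
  return 9
After dead-code-elim (1 stmts):
  return 9
Evaluate:
  v = 7  =>  v = 7
  u = 3  =>  u = 3
  a = 9 + 0  =>  a = 9
  d = 6  =>  d = 6
  return a = 9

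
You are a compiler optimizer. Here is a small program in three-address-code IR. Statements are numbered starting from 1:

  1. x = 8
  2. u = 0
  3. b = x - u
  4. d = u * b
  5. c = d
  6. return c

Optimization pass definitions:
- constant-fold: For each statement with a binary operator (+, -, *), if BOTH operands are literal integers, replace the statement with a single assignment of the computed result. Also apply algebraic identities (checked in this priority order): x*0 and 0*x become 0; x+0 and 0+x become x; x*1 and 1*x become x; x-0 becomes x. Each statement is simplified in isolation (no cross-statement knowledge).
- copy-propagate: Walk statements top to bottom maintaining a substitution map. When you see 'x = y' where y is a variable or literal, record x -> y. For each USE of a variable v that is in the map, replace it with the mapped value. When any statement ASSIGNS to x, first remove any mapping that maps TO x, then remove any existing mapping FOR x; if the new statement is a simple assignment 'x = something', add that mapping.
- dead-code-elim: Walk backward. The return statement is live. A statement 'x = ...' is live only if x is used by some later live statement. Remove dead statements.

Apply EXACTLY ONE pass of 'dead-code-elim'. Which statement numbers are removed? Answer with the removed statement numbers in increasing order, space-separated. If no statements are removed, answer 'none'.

Backward liveness scan:
Stmt 1 'x = 8': KEEP (x is live); live-in = []
Stmt 2 'u = 0': KEEP (u is live); live-in = ['x']
Stmt 3 'b = x - u': KEEP (b is live); live-in = ['u', 'x']
Stmt 4 'd = u * b': KEEP (d is live); live-in = ['b', 'u']
Stmt 5 'c = d': KEEP (c is live); live-in = ['d']
Stmt 6 'return c': KEEP (return); live-in = ['c']
Removed statement numbers: none
Surviving IR:
  x = 8
  u = 0
  b = x - u
  d = u * b
  c = d
  return c

Answer: none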